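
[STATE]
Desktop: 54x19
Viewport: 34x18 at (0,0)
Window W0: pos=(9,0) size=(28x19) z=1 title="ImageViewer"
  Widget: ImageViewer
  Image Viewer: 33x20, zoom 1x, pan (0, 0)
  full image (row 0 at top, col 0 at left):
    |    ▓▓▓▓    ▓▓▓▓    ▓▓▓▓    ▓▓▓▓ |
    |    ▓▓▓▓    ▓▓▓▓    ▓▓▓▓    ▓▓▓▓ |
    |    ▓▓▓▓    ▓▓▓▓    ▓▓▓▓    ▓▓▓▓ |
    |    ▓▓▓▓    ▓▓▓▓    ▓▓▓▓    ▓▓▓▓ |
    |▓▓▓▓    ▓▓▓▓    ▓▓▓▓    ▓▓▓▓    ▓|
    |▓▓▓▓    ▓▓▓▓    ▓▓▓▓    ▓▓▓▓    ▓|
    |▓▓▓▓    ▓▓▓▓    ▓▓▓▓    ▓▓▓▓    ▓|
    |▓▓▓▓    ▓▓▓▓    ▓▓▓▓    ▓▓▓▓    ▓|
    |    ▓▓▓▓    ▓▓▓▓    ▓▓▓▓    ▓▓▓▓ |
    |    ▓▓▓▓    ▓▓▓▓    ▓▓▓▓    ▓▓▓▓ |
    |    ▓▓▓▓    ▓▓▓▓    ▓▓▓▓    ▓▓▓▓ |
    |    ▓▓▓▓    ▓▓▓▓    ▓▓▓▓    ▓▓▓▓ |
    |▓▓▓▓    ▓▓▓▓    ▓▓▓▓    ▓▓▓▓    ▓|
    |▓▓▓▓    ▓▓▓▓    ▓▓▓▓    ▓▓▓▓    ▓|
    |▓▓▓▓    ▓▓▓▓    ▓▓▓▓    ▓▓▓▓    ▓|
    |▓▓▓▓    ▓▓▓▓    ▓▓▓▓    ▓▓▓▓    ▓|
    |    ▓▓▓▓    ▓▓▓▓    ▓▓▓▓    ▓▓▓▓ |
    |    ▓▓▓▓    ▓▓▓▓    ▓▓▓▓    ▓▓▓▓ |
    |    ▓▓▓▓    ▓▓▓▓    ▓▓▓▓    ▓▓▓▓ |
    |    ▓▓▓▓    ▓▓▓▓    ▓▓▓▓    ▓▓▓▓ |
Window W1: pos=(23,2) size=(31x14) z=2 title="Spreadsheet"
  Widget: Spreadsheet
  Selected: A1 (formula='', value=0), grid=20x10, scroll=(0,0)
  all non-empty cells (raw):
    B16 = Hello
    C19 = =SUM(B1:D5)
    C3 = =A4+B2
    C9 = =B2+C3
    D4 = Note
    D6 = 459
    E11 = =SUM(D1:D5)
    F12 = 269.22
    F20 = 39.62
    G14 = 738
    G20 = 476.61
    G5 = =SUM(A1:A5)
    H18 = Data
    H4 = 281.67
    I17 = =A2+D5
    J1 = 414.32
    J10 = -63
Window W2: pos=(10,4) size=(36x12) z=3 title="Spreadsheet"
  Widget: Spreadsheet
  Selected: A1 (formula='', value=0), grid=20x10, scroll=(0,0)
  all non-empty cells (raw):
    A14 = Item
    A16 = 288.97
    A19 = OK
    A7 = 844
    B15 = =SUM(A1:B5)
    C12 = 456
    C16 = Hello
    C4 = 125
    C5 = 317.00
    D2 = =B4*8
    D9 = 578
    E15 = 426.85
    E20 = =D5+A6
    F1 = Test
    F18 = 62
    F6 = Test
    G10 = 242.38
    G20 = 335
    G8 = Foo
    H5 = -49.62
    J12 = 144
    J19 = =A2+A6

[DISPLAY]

         ┏━━━━━━━━━━━━━━━━━━━━━━━━
         ┃ ImageViewer            
         ┠─────────────┏━━━━━━━━━━
         ┃    ▓▓▓▓    ▓┃ Spreadshe
         ┃┏━━━━━━━━━━━━━━━━━━━━━━━
         ┃┃ Spreadsheet           
         ┃┠───────────────────────
         ┃┃A1:                    
         ┃┃       A       B       
         ┃┃-----------------------
         ┃┃  1      [0]       0   
         ┃┃  2        0       0   
         ┃┃  3        0       0   
         ┃┃  4        0       0   
         ┃┃  5        0       0   
         ┃┗━━━━━━━━━━━━━━━━━━━━━━━
         ┃▓▓▓▓    ▓▓▓▓    ▓▓▓▓    
         ┃▓▓▓▓    ▓▓▓▓    ▓▓▓▓    


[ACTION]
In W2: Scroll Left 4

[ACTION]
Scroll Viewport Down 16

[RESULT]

         ┃ ImageViewer            
         ┠─────────────┏━━━━━━━━━━
         ┃    ▓▓▓▓    ▓┃ Spreadshe
         ┃┏━━━━━━━━━━━━━━━━━━━━━━━
         ┃┃ Spreadsheet           
         ┃┠───────────────────────
         ┃┃A1:                    
         ┃┃       A       B       
         ┃┃-----------------------
         ┃┃  1      [0]       0   
         ┃┃  2        0       0   
         ┃┃  3        0       0   
         ┃┃  4        0       0   
         ┃┃  5        0       0   
         ┃┗━━━━━━━━━━━━━━━━━━━━━━━
         ┃▓▓▓▓    ▓▓▓▓    ▓▓▓▓    
         ┃▓▓▓▓    ▓▓▓▓    ▓▓▓▓    
         ┗━━━━━━━━━━━━━━━━━━━━━━━━


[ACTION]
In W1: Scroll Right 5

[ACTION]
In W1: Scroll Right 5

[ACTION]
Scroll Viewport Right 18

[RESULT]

ewer              ┃               
─────┏━━━━━━━━━━━━━━━━━━━━━━━━━━━━
    ▓┃ Spreadsheet                
━━━━━━━━━━━━━━━━━━━━━━━━━━━┓──────
sheet                      ┃      
───────────────────────────┨      
                           ┃------
A       B       C       D  ┃      
---------------------------┃      
  [0]       0       0      ┃      
    0       0       0      ┃      
    0       0       0      ┃      
    0       0     125      ┃      
    0       0     317      ┃      
━━━━━━━━━━━━━━━━━━━━━━━━━━━┛━━━━━━
▓▓▓▓    ▓▓▓▓    ▓▓┃               
▓▓▓▓    ▓▓▓▓    ▓▓┃               
━━━━━━━━━━━━━━━━━━┛               


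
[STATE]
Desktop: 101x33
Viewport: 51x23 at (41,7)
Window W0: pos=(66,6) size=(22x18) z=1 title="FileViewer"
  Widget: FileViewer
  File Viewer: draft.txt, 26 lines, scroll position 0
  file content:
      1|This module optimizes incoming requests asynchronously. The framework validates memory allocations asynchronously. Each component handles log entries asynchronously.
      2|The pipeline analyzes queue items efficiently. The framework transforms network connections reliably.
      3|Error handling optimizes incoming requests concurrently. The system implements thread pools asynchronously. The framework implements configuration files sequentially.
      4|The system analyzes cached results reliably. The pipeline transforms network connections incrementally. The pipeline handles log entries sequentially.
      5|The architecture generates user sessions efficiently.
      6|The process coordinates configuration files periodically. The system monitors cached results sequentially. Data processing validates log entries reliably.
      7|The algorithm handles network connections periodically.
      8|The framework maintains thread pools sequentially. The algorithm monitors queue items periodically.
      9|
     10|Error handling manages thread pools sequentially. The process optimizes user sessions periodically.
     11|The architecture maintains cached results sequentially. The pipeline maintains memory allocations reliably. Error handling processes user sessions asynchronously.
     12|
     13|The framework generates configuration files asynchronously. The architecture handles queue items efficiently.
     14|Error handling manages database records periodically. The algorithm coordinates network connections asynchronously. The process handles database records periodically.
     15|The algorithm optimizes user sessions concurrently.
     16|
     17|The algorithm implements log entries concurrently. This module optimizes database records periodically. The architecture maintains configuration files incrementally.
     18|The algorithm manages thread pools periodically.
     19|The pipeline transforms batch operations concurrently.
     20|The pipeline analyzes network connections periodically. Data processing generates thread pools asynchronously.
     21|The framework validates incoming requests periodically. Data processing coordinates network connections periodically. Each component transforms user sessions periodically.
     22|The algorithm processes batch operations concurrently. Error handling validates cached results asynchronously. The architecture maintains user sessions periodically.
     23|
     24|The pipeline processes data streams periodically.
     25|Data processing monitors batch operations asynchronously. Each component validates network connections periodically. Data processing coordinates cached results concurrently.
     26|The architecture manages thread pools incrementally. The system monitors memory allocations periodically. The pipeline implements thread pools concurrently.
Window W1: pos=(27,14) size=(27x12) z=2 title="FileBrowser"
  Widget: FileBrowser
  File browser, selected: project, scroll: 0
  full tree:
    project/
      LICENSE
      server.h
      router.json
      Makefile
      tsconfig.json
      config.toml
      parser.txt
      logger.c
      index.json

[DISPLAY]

                         ┃ FileViewer         ┃    
                         ┠────────────────────┨    
                         ┃This module optimiz▲┃    
                         ┃The pipeline analyz█┃    
                         ┃Error handling opti░┃    
                         ┃The system analyzes░┃    
                         ┃The architecture ge░┃    
━━━━━━━━━━━━┓            ┃The process coordin░┃    
            ┃            ┃The algorithm handl░┃    
────────────┨            ┃The framework maint░┃    
/           ┃            ┃                   ░┃    
            ┃            ┃Error handling mana░┃    
            ┃            ┃The architecture ma░┃    
on          ┃            ┃                   ░┃    
            ┃            ┃The framework gener░┃    
json        ┃            ┃Error handling mana▼┃    
ml          ┃            ┗━━━━━━━━━━━━━━━━━━━━┛    
t           ┃                                      
━━━━━━━━━━━━┛                                      
                                                   
                                                   
                                                   
                                                   


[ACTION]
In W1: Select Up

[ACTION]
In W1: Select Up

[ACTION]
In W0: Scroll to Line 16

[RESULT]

                         ┃ FileViewer         ┃    
                         ┠────────────────────┨    
                         ┃The framework gener▲┃    
                         ┃Error handling mana░┃    
                         ┃The algorithm optim░┃    
                         ┃                   ░┃    
                         ┃The algorithm imple░┃    
━━━━━━━━━━━━┓            ┃The algorithm manag░┃    
            ┃            ┃The pipeline transf░┃    
────────────┨            ┃The pipeline analyz░┃    
/           ┃            ┃The framework valid░┃    
            ┃            ┃The algorithm proce░┃    
            ┃            ┃                   ░┃    
on          ┃            ┃The pipeline proces░┃    
            ┃            ┃Data processing mon█┃    
json        ┃            ┃The architecture ma▼┃    
ml          ┃            ┗━━━━━━━━━━━━━━━━━━━━┛    
t           ┃                                      
━━━━━━━━━━━━┛                                      
                                                   
                                                   
                                                   
                                                   


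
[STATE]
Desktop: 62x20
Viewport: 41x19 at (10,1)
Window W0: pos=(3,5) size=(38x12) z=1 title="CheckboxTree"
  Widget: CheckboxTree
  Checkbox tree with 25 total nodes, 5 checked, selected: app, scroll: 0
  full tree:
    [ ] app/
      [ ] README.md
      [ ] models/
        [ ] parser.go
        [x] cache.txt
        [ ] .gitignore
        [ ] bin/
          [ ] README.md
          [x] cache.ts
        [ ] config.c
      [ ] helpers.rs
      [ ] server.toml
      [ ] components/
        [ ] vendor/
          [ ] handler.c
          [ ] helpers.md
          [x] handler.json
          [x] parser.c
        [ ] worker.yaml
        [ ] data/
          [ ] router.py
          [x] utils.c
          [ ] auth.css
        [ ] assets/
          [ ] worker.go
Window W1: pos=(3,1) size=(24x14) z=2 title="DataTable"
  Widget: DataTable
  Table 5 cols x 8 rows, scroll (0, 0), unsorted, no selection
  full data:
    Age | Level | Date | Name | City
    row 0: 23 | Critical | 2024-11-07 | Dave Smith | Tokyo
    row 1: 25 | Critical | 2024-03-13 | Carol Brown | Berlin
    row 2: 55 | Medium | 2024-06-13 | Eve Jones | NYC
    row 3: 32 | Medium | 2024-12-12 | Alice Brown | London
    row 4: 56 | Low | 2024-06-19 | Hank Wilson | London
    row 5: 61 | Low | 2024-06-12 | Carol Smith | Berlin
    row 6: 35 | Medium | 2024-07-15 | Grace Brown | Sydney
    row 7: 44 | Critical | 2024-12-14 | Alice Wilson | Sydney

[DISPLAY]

━━━━━━━━━━━━━━━━┓                        
able            ┃                        
────────────────┨                        
vel   │Date     ┃                        
──────┼─────────┃━━━━━━━━━━━━━┓          
itical│2024-11-0┃             ┃          
itical│2024-03-1┃─────────────┨          
dium  │2024-06-1┃             ┃          
dium  │2024-12-1┃             ┃          
w     │2024-06-1┃             ┃          
w     │2024-06-1┃             ┃          
dium  │2024-07-1┃             ┃          
itical│2024-12-1┃             ┃          
━━━━━━━━━━━━━━━━┛             ┃          
 [ ] README.md                ┃          
━━━━━━━━━━━━━━━━━━━━━━━━━━━━━━┛          
                                         
                                         
                                         


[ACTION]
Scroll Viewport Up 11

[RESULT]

                                         
━━━━━━━━━━━━━━━━┓                        
able            ┃                        
────────────────┨                        
vel   │Date     ┃                        
──────┼─────────┃━━━━━━━━━━━━━┓          
itical│2024-11-0┃             ┃          
itical│2024-03-1┃─────────────┨          
dium  │2024-06-1┃             ┃          
dium  │2024-12-1┃             ┃          
w     │2024-06-1┃             ┃          
w     │2024-06-1┃             ┃          
dium  │2024-07-1┃             ┃          
itical│2024-12-1┃             ┃          
━━━━━━━━━━━━━━━━┛             ┃          
 [ ] README.md                ┃          
━━━━━━━━━━━━━━━━━━━━━━━━━━━━━━┛          
                                         
                                         


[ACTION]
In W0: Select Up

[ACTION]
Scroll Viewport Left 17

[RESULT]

                                         
   ┏━━━━━━━━━━━━━━━━━━━━━━┓              
   ┃ DataTable            ┃              
   ┠──────────────────────┨              
   ┃Age│Level   │Date     ┃              
   ┃───┼────────┼─────────┃━━━━━━━━━━━━━┓
   ┃23 │Critical│2024-11-0┃             ┃
   ┃25 │Critical│2024-03-1┃─────────────┨
   ┃55 │Medium  │2024-06-1┃             ┃
   ┃32 │Medium  │2024-12-1┃             ┃
   ┃56 │Low     │2024-06-1┃             ┃
   ┃61 │Low     │2024-06-1┃             ┃
   ┃35 │Medium  │2024-07-1┃             ┃
   ┃44 │Critical│2024-12-1┃             ┃
   ┗━━━━━━━━━━━━━━━━━━━━━━┛             ┃
   ┃       [ ] README.md                ┃
   ┗━━━━━━━━━━━━━━━━━━━━━━━━━━━━━━━━━━━━┛
                                         
                                         


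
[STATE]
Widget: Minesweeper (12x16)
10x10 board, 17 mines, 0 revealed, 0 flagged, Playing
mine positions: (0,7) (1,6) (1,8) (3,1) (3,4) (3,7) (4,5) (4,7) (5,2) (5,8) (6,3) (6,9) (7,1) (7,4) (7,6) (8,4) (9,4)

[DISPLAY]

■■■■■■■■■■  
■■■■■■■■■■  
■■■■■■■■■■  
■■■■■■■■■■  
■■■■■■■■■■  
■■■■■■■■■■  
■■■■■■■■■■  
■■■■■■■■■■  
■■■■■■■■■■  
■■■■■■■■■■  
            
            
            
            
            
            


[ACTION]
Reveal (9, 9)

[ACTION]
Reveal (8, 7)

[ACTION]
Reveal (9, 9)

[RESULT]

■■■■■■■■■■  
■■■■■■■■■■  
■■■■■■■■■■  
■■■■■■■■■■  
■■■■■■■■■■  
■■■■■■■■■■  
■■■■■■■■■■  
■■■■■■■111  
■■■■■411    
■■■■■2      
            
            
            
            
            
            


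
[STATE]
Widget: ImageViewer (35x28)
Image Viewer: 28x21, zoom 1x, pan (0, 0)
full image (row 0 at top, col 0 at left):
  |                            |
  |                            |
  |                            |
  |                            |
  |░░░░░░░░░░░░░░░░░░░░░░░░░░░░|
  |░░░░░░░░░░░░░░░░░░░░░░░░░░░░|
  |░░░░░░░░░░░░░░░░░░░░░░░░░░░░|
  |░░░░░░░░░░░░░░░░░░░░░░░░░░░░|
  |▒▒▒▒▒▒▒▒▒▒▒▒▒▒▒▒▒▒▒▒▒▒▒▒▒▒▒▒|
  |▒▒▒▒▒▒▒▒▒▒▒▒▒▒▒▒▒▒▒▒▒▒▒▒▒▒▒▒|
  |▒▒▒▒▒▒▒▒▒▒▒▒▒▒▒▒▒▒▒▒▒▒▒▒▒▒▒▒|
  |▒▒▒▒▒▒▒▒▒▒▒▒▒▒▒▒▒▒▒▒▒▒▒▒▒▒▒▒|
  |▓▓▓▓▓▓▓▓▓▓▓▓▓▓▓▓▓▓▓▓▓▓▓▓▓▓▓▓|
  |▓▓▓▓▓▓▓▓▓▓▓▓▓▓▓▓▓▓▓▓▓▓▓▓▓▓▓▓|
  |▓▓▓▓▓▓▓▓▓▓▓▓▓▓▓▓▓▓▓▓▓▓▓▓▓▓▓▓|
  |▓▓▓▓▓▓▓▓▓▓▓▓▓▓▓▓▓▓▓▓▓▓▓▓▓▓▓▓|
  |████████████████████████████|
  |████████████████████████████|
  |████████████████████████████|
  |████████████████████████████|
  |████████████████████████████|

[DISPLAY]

                                   
                                   
                                   
                                   
░░░░░░░░░░░░░░░░░░░░░░░░░░░░       
░░░░░░░░░░░░░░░░░░░░░░░░░░░░       
░░░░░░░░░░░░░░░░░░░░░░░░░░░░       
░░░░░░░░░░░░░░░░░░░░░░░░░░░░       
▒▒▒▒▒▒▒▒▒▒▒▒▒▒▒▒▒▒▒▒▒▒▒▒▒▒▒▒       
▒▒▒▒▒▒▒▒▒▒▒▒▒▒▒▒▒▒▒▒▒▒▒▒▒▒▒▒       
▒▒▒▒▒▒▒▒▒▒▒▒▒▒▒▒▒▒▒▒▒▒▒▒▒▒▒▒       
▒▒▒▒▒▒▒▒▒▒▒▒▒▒▒▒▒▒▒▒▒▒▒▒▒▒▒▒       
▓▓▓▓▓▓▓▓▓▓▓▓▓▓▓▓▓▓▓▓▓▓▓▓▓▓▓▓       
▓▓▓▓▓▓▓▓▓▓▓▓▓▓▓▓▓▓▓▓▓▓▓▓▓▓▓▓       
▓▓▓▓▓▓▓▓▓▓▓▓▓▓▓▓▓▓▓▓▓▓▓▓▓▓▓▓       
▓▓▓▓▓▓▓▓▓▓▓▓▓▓▓▓▓▓▓▓▓▓▓▓▓▓▓▓       
████████████████████████████       
████████████████████████████       
████████████████████████████       
████████████████████████████       
████████████████████████████       
                                   
                                   
                                   
                                   
                                   
                                   
                                   


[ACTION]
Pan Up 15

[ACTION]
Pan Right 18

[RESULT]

                                   
                                   
                                   
                                   
░░░░░░░░░░                         
░░░░░░░░░░                         
░░░░░░░░░░                         
░░░░░░░░░░                         
▒▒▒▒▒▒▒▒▒▒                         
▒▒▒▒▒▒▒▒▒▒                         
▒▒▒▒▒▒▒▒▒▒                         
▒▒▒▒▒▒▒▒▒▒                         
▓▓▓▓▓▓▓▓▓▓                         
▓▓▓▓▓▓▓▓▓▓                         
▓▓▓▓▓▓▓▓▓▓                         
▓▓▓▓▓▓▓▓▓▓                         
██████████                         
██████████                         
██████████                         
██████████                         
██████████                         
                                   
                                   
                                   
                                   
                                   
                                   
                                   


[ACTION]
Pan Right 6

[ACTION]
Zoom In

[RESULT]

                                   
                                   
                                   
                                   
                                   
                                   
                                   
                                   
░░░░░░░░░░░░░░░░░░░░░░░░░░░░░░░░   
░░░░░░░░░░░░░░░░░░░░░░░░░░░░░░░░   
░░░░░░░░░░░░░░░░░░░░░░░░░░░░░░░░   
░░░░░░░░░░░░░░░░░░░░░░░░░░░░░░░░   
░░░░░░░░░░░░░░░░░░░░░░░░░░░░░░░░   
░░░░░░░░░░░░░░░░░░░░░░░░░░░░░░░░   
░░░░░░░░░░░░░░░░░░░░░░░░░░░░░░░░   
░░░░░░░░░░░░░░░░░░░░░░░░░░░░░░░░   
▒▒▒▒▒▒▒▒▒▒▒▒▒▒▒▒▒▒▒▒▒▒▒▒▒▒▒▒▒▒▒▒   
▒▒▒▒▒▒▒▒▒▒▒▒▒▒▒▒▒▒▒▒▒▒▒▒▒▒▒▒▒▒▒▒   
▒▒▒▒▒▒▒▒▒▒▒▒▒▒▒▒▒▒▒▒▒▒▒▒▒▒▒▒▒▒▒▒   
▒▒▒▒▒▒▒▒▒▒▒▒▒▒▒▒▒▒▒▒▒▒▒▒▒▒▒▒▒▒▒▒   
▒▒▒▒▒▒▒▒▒▒▒▒▒▒▒▒▒▒▒▒▒▒▒▒▒▒▒▒▒▒▒▒   
▒▒▒▒▒▒▒▒▒▒▒▒▒▒▒▒▒▒▒▒▒▒▒▒▒▒▒▒▒▒▒▒   
▒▒▒▒▒▒▒▒▒▒▒▒▒▒▒▒▒▒▒▒▒▒▒▒▒▒▒▒▒▒▒▒   
▒▒▒▒▒▒▒▒▒▒▒▒▒▒▒▒▒▒▒▒▒▒▒▒▒▒▒▒▒▒▒▒   
▓▓▓▓▓▓▓▓▓▓▓▓▓▓▓▓▓▓▓▓▓▓▓▓▓▓▓▓▓▓▓▓   
▓▓▓▓▓▓▓▓▓▓▓▓▓▓▓▓▓▓▓▓▓▓▓▓▓▓▓▓▓▓▓▓   
▓▓▓▓▓▓▓▓▓▓▓▓▓▓▓▓▓▓▓▓▓▓▓▓▓▓▓▓▓▓▓▓   
▓▓▓▓▓▓▓▓▓▓▓▓▓▓▓▓▓▓▓▓▓▓▓▓▓▓▓▓▓▓▓▓   


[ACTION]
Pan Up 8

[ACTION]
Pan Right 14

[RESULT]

                                   
                                   
                                   
                                   
                                   
                                   
                                   
                                   
░░░░░░░░░░░░░░░░░░                 
░░░░░░░░░░░░░░░░░░                 
░░░░░░░░░░░░░░░░░░                 
░░░░░░░░░░░░░░░░░░                 
░░░░░░░░░░░░░░░░░░                 
░░░░░░░░░░░░░░░░░░                 
░░░░░░░░░░░░░░░░░░                 
░░░░░░░░░░░░░░░░░░                 
▒▒▒▒▒▒▒▒▒▒▒▒▒▒▒▒▒▒                 
▒▒▒▒▒▒▒▒▒▒▒▒▒▒▒▒▒▒                 
▒▒▒▒▒▒▒▒▒▒▒▒▒▒▒▒▒▒                 
▒▒▒▒▒▒▒▒▒▒▒▒▒▒▒▒▒▒                 
▒▒▒▒▒▒▒▒▒▒▒▒▒▒▒▒▒▒                 
▒▒▒▒▒▒▒▒▒▒▒▒▒▒▒▒▒▒                 
▒▒▒▒▒▒▒▒▒▒▒▒▒▒▒▒▒▒                 
▒▒▒▒▒▒▒▒▒▒▒▒▒▒▒▒▒▒                 
▓▓▓▓▓▓▓▓▓▓▓▓▓▓▓▓▓▓                 
▓▓▓▓▓▓▓▓▓▓▓▓▓▓▓▓▓▓                 
▓▓▓▓▓▓▓▓▓▓▓▓▓▓▓▓▓▓                 
▓▓▓▓▓▓▓▓▓▓▓▓▓▓▓▓▓▓                 


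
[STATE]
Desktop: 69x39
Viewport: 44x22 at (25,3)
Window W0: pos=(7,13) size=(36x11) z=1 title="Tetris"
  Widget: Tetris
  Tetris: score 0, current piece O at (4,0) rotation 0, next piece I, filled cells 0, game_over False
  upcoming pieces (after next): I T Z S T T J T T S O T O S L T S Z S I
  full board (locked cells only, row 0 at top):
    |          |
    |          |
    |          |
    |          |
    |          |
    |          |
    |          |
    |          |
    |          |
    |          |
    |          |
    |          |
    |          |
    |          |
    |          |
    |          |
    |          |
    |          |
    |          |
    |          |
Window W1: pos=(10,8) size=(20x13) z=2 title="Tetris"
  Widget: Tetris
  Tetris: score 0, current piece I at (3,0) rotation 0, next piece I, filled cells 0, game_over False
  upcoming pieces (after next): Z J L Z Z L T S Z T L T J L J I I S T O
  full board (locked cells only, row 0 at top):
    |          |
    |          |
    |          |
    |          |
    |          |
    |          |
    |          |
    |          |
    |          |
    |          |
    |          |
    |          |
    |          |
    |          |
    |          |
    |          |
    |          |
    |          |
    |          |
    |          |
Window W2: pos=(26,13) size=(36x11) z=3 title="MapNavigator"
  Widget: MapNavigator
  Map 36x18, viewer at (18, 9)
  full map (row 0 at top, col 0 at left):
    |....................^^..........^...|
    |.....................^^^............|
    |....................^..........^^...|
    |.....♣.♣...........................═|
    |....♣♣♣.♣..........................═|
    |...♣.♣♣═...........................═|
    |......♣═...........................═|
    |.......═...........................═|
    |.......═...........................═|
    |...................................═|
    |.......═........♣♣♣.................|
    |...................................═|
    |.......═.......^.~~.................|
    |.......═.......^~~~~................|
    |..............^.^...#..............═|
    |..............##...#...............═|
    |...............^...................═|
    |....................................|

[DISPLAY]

                                            
                                            
                                            
                                            
                                            
━━━━┓                                       
    ┃                                       
────┨                                       
    ┃                                       
    ┃                                       
 ┏━━━━━━━━━━━━━━━━━━━━━━━━━━━━━━━━━━┓       
 ┃ MapNavigator                     ┃       
 ┠──────────────────────────────────┨       
 ┃.....♣═...........................┃       
 ┃......═...........................┃       
 ┃......═...........................┃       
 ┃.................@................┃       
━┃......═........♣♣♣................┃       
 ┃..................................┃       
 ┃......═.......^.~~................┃       
━┗━━━━━━━━━━━━━━━━━━━━━━━━━━━━━━━━━━┛       
                                            


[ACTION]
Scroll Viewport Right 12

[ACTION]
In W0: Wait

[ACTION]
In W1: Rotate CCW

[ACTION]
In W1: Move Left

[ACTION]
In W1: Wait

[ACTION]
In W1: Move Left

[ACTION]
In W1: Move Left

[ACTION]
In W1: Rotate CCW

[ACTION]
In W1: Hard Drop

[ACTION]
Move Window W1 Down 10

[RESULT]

                                            
                                            
                                            
                                            
                                            
                                            
                                            
                                            
                                            
                                            
━┏━━━━━━━━━━━━━━━━━━━━━━━━━━━━━━━━━━┓       
 ┃ MapNavigator                     ┃       
─┠──────────────────────────────────┨       
 ┃.....♣═...........................┃       
 ┃......═...........................┃       
━┃......═...........................┃       
 ┃.................@................┃       
─┃......═........♣♣♣................┃       
 ┃..................................┃       
 ┃......═.......^.~~................┃       
 ┗━━━━━━━━━━━━━━━━━━━━━━━━━━━━━━━━━━┛       
    ┃                                       


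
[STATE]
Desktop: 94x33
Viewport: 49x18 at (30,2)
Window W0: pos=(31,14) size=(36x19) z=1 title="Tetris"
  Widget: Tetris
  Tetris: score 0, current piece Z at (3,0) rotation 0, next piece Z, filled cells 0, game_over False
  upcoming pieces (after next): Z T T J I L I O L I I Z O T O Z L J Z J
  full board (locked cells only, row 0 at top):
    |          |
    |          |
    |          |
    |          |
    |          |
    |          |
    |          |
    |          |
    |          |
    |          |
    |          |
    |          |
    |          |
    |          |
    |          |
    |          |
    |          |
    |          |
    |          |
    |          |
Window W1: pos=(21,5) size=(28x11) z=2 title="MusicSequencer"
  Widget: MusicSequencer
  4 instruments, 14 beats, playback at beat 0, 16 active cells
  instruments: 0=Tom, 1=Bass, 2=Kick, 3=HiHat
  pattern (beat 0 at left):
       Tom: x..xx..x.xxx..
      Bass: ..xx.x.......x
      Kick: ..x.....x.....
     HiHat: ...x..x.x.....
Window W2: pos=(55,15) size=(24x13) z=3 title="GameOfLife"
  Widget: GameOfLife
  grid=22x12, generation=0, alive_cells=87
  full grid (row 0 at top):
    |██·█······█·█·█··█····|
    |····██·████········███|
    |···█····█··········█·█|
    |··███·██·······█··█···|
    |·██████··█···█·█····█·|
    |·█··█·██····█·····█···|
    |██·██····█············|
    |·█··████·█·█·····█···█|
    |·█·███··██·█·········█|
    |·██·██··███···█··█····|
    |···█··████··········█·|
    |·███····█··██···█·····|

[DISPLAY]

                                                 
                                                 
                                                 
━━━━━━━━━━━━━━━━━━┓                              
quencer           ┃                              
──────────────────┨                              
234567890123      ┃                              
·██··█·███··      ┃                              
██·█·······█      ┃                              
█·····█·····      ┃                              
·█··█·█·····      ┃                              
                  ┃                              
                  ┃━━━━━━━━━━━━━━━━━┓            
━━━━━━━━━━━━━━━━━━┛      ┏━━━━━━━━━━━━━━━━━━━━━━┓
 ┠───────────────────────┃ GameOfLife           ┃
 ┃          │Next:       ┠──────────────────────┨
 ┃          │▓▓          ┃Gen: 0                ┃
 ┃          │ ▓▓         ┃···█····█··········█·█┃


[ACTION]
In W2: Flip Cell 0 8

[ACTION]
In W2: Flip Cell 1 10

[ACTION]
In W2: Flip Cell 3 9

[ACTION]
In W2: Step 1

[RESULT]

                                                 
                                                 
                                                 
━━━━━━━━━━━━━━━━━━┓                              
quencer           ┃                              
──────────────────┨                              
234567890123      ┃                              
·██··█·███··      ┃                              
██·█·······█      ┃                              
█·····█·····      ┃                              
·█··█·█·····      ┃                              
                  ┃                              
                  ┃━━━━━━━━━━━━━━━━━┓            
━━━━━━━━━━━━━━━━━━┛      ┏━━━━━━━━━━━━━━━━━━━━━━┓
 ┠───────────────────────┃ GameOfLife           ┃
 ┃          │Next:       ┠──────────────────────┨
 ┃          │▓▓          ┃Gen: 1                ┃
 ┃          │ ▓▓         ┃··█···············██·█┃


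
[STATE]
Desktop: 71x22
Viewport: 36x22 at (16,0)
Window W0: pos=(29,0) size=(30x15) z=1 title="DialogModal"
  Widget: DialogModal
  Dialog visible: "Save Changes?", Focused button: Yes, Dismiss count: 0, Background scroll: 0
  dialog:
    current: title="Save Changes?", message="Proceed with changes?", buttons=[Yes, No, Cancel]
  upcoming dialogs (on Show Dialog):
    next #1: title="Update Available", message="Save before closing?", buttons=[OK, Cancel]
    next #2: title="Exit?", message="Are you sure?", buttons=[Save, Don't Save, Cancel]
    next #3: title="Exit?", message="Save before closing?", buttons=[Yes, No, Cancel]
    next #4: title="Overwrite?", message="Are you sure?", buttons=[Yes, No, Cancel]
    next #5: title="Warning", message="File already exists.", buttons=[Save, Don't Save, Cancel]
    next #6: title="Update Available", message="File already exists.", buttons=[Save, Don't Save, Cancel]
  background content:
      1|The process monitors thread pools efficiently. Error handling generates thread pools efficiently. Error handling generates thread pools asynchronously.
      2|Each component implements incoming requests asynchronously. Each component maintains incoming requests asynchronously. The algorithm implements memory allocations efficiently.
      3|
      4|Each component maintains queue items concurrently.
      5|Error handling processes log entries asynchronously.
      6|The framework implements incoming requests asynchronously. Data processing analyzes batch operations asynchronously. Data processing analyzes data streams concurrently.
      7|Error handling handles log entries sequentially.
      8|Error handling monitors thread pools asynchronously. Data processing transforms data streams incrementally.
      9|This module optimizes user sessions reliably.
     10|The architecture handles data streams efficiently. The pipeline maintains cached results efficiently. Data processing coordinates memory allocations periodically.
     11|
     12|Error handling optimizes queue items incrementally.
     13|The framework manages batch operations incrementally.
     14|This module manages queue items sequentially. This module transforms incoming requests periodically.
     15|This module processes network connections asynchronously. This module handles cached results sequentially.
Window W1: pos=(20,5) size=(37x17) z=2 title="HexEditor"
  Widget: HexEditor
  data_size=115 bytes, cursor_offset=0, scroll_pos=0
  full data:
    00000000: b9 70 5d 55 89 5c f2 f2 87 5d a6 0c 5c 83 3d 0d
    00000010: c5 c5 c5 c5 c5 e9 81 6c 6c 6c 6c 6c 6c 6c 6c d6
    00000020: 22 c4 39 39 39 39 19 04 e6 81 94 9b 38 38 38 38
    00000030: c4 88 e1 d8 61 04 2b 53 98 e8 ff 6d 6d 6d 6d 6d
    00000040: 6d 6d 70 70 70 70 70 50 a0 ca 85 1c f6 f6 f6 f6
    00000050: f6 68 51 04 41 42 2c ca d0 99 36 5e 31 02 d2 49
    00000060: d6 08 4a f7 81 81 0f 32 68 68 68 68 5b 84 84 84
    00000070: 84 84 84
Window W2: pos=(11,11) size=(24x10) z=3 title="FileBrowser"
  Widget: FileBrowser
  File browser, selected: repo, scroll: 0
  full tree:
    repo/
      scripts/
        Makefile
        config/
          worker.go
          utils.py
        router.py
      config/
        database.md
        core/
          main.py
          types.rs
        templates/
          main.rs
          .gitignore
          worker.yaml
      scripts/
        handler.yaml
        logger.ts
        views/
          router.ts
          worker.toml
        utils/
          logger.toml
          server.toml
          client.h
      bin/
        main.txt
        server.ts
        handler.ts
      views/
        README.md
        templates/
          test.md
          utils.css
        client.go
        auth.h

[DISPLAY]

             ┏━━━━━━━━━━━━━━━━━━━━━━
             ┃ DialogModal          
             ┠──────────────────────
             ┃The process monitors t
             ┃Each component impleme
    ┏━━━━━━━━━━━━━━━━━━━━━━━━━━━━━━━
    ┃ HexEditor                     
    ┠───────────────────────────────
    ┃00000000  B9 70 5d 55 89 5c f2 
    ┃00000010  c5 c5 c5 c5 c5 e9 81 
    ┃00000020  22 c4 39 39 39 39 19 
━━━━━━━━━━━━━━━━━━┓8 e1 d8 61 04 2b 
eBrowser          ┃d 70 70 70 70 70 
──────────────────┨8 51 04 41 42 2c 
] repo/           ┃8 4a f7 81 81 0f 
[+] scripts/      ┃4 84             
[+] config/       ┃                 
[+] scripts/      ┃                 
[+] bin/          ┃                 
[+] views/        ┃                 
━━━━━━━━━━━━━━━━━━┛                 
    ┗━━━━━━━━━━━━━━━━━━━━━━━━━━━━━━━


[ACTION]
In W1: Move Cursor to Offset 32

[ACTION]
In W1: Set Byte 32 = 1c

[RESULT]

             ┏━━━━━━━━━━━━━━━━━━━━━━
             ┃ DialogModal          
             ┠──────────────────────
             ┃The process monitors t
             ┃Each component impleme
    ┏━━━━━━━━━━━━━━━━━━━━━━━━━━━━━━━
    ┃ HexEditor                     
    ┠───────────────────────────────
    ┃00000000  b9 70 5d 55 89 5c f2 
    ┃00000010  c5 c5 c5 c5 c5 e9 81 
    ┃00000020  1C c4 39 39 39 39 19 
━━━━━━━━━━━━━━━━━━┓8 e1 d8 61 04 2b 
eBrowser          ┃d 70 70 70 70 70 
──────────────────┨8 51 04 41 42 2c 
] repo/           ┃8 4a f7 81 81 0f 
[+] scripts/      ┃4 84             
[+] config/       ┃                 
[+] scripts/      ┃                 
[+] bin/          ┃                 
[+] views/        ┃                 
━━━━━━━━━━━━━━━━━━┛                 
    ┗━━━━━━━━━━━━━━━━━━━━━━━━━━━━━━━


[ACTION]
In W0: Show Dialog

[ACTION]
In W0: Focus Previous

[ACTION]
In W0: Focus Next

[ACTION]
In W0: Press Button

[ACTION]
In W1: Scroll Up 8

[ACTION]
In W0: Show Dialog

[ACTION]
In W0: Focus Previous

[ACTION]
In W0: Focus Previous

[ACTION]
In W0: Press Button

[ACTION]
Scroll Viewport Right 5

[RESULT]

        ┏━━━━━━━━━━━━━━━━━━━━━━━━━━━
        ┃ DialogModal               
        ┠───────────────────────────
        ┃The process monitors thread
        ┃Each component implements i
━━━━━━━━━━━━━━━━━━━━━━━━━━━━━━━━━━━┓
 HexEditor                         ┃
───────────────────────────────────┨
00000000  b9 70 5d 55 89 5c f2 f2  ┃
00000010  c5 c5 c5 c5 c5 e9 81 6c  ┃
00000020  1C c4 39 39 39 39 19 04  ┃
━━━━━━━━━━━━━┓8 e1 d8 61 04 2b 53  ┃
ser          ┃d 70 70 70 70 70 50  ┃
─────────────┨8 51 04 41 42 2c ca  ┃
o/           ┃8 4a f7 81 81 0f 32  ┃
cripts/      ┃4 84                 ┃
onfig/       ┃                     ┃
cripts/      ┃                     ┃
in/          ┃                     ┃
iews/        ┃                     ┃
━━━━━━━━━━━━━┛                     ┃
━━━━━━━━━━━━━━━━━━━━━━━━━━━━━━━━━━━┛
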